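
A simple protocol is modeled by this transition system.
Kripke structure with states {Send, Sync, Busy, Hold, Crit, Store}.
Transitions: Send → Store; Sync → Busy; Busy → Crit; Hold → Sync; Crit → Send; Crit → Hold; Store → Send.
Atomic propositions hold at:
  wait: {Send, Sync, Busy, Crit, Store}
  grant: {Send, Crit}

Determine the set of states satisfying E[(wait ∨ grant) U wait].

Sat(wait ∨ grant) = {Send, Sync, Busy, Crit, Store}
E[(wait ∨ grant) U wait]: least fixpoint, start Z0 = Sat(wait) = {Send, Sync, Busy, Crit, Store}, add states in Sat(wait ∨ grant) with some successor in Z. Already a fixed point.
Sat(E[(wait ∨ grant) U wait]) = {Send, Sync, Busy, Crit, Store}

{Send, Sync, Busy, Crit, Store}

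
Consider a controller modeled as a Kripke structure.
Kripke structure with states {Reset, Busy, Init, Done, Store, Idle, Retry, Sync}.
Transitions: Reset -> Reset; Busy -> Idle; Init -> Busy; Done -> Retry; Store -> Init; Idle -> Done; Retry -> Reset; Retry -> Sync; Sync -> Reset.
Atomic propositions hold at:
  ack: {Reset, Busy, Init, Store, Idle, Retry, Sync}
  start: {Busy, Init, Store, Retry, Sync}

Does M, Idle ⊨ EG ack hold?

EG ack: greatest fixpoint, start Z0 = {Reset, Busy, Init, Store, Idle, Retry, Sync}, keep only states in Sat with some successor in Z. Z1 = {Reset, Busy, Init, Store, Retry, Sync}; Z2 = {Reset, Init, Store, Retry, Sync}; Z3 = {Reset, Store, Retry, Sync}; Z4 = {Reset, Retry, Sync}; fixed.
Sat(EG ack) = {Reset, Retry, Sync}
Idle ∉ Sat(EG ack) = {Reset, Retry, Sync}, so the formula does not hold at Idle.

No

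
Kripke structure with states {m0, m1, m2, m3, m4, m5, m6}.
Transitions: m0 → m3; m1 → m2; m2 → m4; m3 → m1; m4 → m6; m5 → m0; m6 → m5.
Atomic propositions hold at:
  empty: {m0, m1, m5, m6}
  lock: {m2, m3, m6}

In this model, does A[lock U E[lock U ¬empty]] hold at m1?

No

Sat(¬empty) = {m2, m3, m4}
E[lock U ¬empty]: least fixpoint, start Z0 = Sat(¬empty) = {m2, m3, m4}, add states in Sat(lock) with some successor in Z. Already a fixed point.
Sat(E[lock U ¬empty]) = {m2, m3, m4}
A[lock U E[lock U ¬empty]]: least fixpoint, start Z0 = Sat(E[lock U ¬empty]) = {m2, m3, m4}, add states in Sat(lock) with every successor in Z. Already a fixed point.
Sat(A[lock U E[lock U ¬empty]]) = {m2, m3, m4}
m1 ∉ Sat(A[lock U E[lock U ¬empty]]) = {m2, m3, m4}, so the formula does not hold at m1.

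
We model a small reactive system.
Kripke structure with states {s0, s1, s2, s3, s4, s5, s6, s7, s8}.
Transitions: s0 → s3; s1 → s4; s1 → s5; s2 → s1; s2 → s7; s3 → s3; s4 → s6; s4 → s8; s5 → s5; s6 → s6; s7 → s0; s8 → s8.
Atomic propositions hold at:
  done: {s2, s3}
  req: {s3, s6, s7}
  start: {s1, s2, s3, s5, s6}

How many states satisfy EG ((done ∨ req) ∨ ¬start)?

7

Sat(done ∨ req) = {s2, s3, s6, s7}
Sat(¬start) = {s0, s4, s7, s8}
Sat((done ∨ req) ∨ ¬start) = {s0, s2, s3, s4, s6, s7, s8}
EG ((done ∨ req) ∨ ¬start): greatest fixpoint, start Z0 = {s0, s2, s3, s4, s6, s7, s8}, keep only states in Sat with some successor in Z. Already a fixed point.
Sat(EG ((done ∨ req) ∨ ¬start)) = {s0, s2, s3, s4, s6, s7, s8}
|Sat(EG ((done ∨ req) ∨ ¬start))| = |{s0, s2, s3, s4, s6, s7, s8}| = 7.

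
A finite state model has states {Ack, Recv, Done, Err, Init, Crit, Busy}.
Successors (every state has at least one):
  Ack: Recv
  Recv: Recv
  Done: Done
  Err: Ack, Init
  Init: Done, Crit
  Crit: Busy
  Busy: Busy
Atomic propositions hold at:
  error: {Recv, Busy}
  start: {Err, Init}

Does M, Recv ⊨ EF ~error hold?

No

Sat(~error) = {Ack, Done, Err, Init, Crit}
EF ~error: least fixpoint, start Z0 = {Ack, Done, Err, Init, Crit}, add states with some successor in Z. Already a fixed point.
Sat(EF ~error) = {Ack, Done, Err, Init, Crit}
Recv ∉ Sat(EF ~error) = {Ack, Done, Err, Init, Crit}, so the formula does not hold at Recv.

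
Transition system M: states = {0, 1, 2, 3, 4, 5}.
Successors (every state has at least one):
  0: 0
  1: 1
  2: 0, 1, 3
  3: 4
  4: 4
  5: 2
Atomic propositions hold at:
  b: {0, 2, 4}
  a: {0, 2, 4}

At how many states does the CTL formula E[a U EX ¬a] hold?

Sat(¬a) = {1, 3, 5}
Sat(EX ¬a) = {s : some successor in {1, 3, 5}} = {1, 2}
E[a U EX ¬a]: least fixpoint, start Z0 = Sat(EX ¬a) = {1, 2}, add states in Sat(a) with some successor in Z. Already a fixed point.
Sat(E[a U EX ¬a]) = {1, 2}
|Sat(E[a U EX ¬a])| = |{1, 2}| = 2.

2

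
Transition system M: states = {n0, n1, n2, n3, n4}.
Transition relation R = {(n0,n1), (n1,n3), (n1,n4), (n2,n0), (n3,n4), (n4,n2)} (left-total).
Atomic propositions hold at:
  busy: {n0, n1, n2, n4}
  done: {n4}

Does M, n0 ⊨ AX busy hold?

Sat(AX busy) = {s : every successor in {n0, n1, n2, n4}} = {n0, n2, n3, n4}
n0 ∈ Sat(AX busy) = {n0, n2, n3, n4}, so the formula holds at n0.

Yes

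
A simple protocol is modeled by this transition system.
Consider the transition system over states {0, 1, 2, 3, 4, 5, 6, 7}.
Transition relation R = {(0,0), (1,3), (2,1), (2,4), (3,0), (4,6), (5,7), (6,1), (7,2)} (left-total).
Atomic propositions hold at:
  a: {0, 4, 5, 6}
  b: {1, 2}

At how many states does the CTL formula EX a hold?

4

Sat(EX a) = {s : some successor in {0, 4, 5, 6}} = {0, 2, 3, 4}
|Sat(EX a)| = |{0, 2, 3, 4}| = 4.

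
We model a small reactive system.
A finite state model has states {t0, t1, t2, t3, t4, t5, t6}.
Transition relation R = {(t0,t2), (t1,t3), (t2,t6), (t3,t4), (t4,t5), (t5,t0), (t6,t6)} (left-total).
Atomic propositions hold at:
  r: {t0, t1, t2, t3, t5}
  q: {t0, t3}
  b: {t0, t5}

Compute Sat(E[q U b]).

E[q U b]: least fixpoint, start Z0 = Sat(b) = {t0, t5}, add states in Sat(q) with some successor in Z. Already a fixed point.
Sat(E[q U b]) = {t0, t5}

{t0, t5}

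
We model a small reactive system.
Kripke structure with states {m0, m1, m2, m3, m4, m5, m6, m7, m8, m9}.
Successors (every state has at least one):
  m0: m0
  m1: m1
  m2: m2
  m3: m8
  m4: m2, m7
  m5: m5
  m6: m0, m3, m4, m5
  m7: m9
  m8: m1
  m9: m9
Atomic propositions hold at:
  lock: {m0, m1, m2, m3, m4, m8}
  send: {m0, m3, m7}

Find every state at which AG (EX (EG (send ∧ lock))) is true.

Sat(send ∧ lock) = {m0, m3}
EG (send ∧ lock): greatest fixpoint, start Z0 = {m0, m3}, keep only states in Sat with some successor in Z. Z1 = {m0}; fixed.
Sat(EG (send ∧ lock)) = {m0}
Sat(EX (EG (send ∧ lock))) = {s : some successor in {m0}} = {m0, m6}
AG (EX (EG (send ∧ lock))): greatest fixpoint, start Z0 = {m0, m6}, keep only states in Sat with every successor in Z. Z1 = {m0}; fixed.
Sat(AG (EX (EG (send ∧ lock)))) = {m0}

{m0}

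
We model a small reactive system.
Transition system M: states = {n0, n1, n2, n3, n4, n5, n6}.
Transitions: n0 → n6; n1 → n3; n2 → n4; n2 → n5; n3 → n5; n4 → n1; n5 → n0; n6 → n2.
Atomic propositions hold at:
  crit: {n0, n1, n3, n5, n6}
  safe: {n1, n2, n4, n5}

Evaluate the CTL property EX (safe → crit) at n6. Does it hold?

Sat(safe → crit) = {n0, n1, n3, n5, n6}
Sat(EX (safe → crit)) = {s : some successor in {n0, n1, n3, n5, n6}} = {n0, n1, n2, n3, n4, n5}
n6 ∉ Sat(EX (safe → crit)) = {n0, n1, n2, n3, n4, n5}, so the formula does not hold at n6.

No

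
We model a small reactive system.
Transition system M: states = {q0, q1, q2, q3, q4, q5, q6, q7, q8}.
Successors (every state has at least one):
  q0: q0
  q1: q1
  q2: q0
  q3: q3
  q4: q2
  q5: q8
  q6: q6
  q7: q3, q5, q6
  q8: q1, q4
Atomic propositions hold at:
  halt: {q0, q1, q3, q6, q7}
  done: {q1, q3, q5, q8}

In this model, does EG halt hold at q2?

No

EG halt: greatest fixpoint, start Z0 = {q0, q1, q3, q6, q7}, keep only states in Sat with some successor in Z. Already a fixed point.
Sat(EG halt) = {q0, q1, q3, q6, q7}
q2 ∉ Sat(EG halt) = {q0, q1, q3, q6, q7}, so the formula does not hold at q2.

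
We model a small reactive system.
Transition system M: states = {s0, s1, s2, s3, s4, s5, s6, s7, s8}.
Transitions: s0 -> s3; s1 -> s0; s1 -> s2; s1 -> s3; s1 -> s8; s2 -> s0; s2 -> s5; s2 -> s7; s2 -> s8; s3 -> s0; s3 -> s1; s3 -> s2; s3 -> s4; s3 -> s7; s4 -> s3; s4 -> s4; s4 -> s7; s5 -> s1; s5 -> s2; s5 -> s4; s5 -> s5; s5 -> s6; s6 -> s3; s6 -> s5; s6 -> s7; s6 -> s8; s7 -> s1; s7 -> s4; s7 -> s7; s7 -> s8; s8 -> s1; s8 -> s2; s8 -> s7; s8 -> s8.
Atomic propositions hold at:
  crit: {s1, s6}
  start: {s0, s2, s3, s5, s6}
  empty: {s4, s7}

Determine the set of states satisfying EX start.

Sat(EX start) = {s : some successor in {s0, s2, s3, s5, s6}} = {s0, s1, s2, s3, s4, s5, s6, s8}

{s0, s1, s2, s3, s4, s5, s6, s8}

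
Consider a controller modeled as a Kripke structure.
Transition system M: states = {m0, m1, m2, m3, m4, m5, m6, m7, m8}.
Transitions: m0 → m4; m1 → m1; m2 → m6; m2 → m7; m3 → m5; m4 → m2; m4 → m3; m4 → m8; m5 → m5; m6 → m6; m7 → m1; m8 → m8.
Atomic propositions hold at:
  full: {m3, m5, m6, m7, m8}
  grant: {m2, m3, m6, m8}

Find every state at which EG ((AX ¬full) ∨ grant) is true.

Sat(¬full) = {m0, m1, m2, m4}
Sat(AX ¬full) = {s : every successor in {m0, m1, m2, m4}} = {m0, m1, m7}
Sat((AX ¬full) ∨ grant) = {m0, m1, m2, m3, m6, m7, m8}
EG ((AX ¬full) ∨ grant): greatest fixpoint, start Z0 = {m0, m1, m2, m3, m6, m7, m8}, keep only states in Sat with some successor in Z. Z1 = {m1, m2, m6, m7, m8}; fixed.
Sat(EG ((AX ¬full) ∨ grant)) = {m1, m2, m6, m7, m8}

{m1, m2, m6, m7, m8}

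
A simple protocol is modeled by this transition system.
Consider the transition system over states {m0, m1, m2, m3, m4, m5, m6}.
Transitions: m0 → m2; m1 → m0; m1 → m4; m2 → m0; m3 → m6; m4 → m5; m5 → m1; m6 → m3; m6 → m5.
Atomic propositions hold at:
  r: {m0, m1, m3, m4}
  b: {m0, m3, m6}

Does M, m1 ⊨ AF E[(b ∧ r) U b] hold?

No

Sat(b ∧ r) = {m0, m3}
E[(b ∧ r) U b]: least fixpoint, start Z0 = Sat(b) = {m0, m3, m6}, add states in Sat(b ∧ r) with some successor in Z. Already a fixed point.
Sat(E[(b ∧ r) U b]) = {m0, m3, m6}
AF E[(b ∧ r) U b]: least fixpoint, start Z0 = {m0, m3, m6}, add states with every successor in Z. Z1 = {m0, m2, m3, m6}; fixed.
Sat(AF E[(b ∧ r) U b]) = {m0, m2, m3, m6}
m1 ∉ Sat(AF E[(b ∧ r) U b]) = {m0, m2, m3, m6}, so the formula does not hold at m1.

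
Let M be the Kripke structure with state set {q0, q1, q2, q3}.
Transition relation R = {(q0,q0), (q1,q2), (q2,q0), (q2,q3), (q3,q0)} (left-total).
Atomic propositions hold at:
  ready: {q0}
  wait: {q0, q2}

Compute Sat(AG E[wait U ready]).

E[wait U ready]: least fixpoint, start Z0 = Sat(ready) = {q0}, add states in Sat(wait) with some successor in Z. Z1 = {q0, q2}; fixed.
Sat(E[wait U ready]) = {q0, q2}
AG E[wait U ready]: greatest fixpoint, start Z0 = {q0, q2}, keep only states in Sat with every successor in Z. Z1 = {q0}; fixed.
Sat(AG E[wait U ready]) = {q0}

{q0}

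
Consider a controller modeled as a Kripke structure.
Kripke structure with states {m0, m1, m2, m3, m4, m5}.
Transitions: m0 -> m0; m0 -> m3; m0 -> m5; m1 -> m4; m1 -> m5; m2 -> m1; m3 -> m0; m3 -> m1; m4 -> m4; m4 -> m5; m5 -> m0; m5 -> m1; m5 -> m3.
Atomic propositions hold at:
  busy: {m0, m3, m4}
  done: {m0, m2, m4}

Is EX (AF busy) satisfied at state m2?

AF busy: least fixpoint, start Z0 = {m0, m3, m4}, add states with every successor in Z. Already a fixed point.
Sat(AF busy) = {m0, m3, m4}
Sat(EX (AF busy)) = {s : some successor in {m0, m3, m4}} = {m0, m1, m3, m4, m5}
m2 ∉ Sat(EX (AF busy)) = {m0, m1, m3, m4, m5}, so the formula does not hold at m2.

No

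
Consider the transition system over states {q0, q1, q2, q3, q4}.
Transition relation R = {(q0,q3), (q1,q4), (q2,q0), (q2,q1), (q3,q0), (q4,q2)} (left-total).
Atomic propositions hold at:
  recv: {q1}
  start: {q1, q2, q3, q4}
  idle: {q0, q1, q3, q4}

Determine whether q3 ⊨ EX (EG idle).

EG idle: greatest fixpoint, start Z0 = {q0, q1, q3, q4}, keep only states in Sat with some successor in Z. Z1 = {q0, q1, q3}; Z2 = {q0, q3}; fixed.
Sat(EG idle) = {q0, q3}
Sat(EX (EG idle)) = {s : some successor in {q0, q3}} = {q0, q2, q3}
q3 ∈ Sat(EX (EG idle)) = {q0, q2, q3}, so the formula holds at q3.

Yes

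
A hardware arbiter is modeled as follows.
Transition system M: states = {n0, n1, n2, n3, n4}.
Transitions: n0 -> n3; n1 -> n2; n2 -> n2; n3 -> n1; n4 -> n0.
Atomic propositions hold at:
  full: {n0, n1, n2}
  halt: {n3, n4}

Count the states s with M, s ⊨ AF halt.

AF halt: least fixpoint, start Z0 = {n3, n4}, add states with every successor in Z. Z1 = {n0, n3, n4}; fixed.
Sat(AF halt) = {n0, n3, n4}
|Sat(AF halt)| = |{n0, n3, n4}| = 3.

3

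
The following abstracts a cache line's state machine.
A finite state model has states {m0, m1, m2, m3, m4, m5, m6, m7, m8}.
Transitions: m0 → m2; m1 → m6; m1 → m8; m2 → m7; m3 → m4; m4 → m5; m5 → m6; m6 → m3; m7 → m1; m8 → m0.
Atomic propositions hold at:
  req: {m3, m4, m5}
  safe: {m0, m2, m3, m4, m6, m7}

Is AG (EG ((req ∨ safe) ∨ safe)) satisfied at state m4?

Sat(req ∨ safe) = {m0, m2, m3, m4, m5, m6, m7}
Sat((req ∨ safe) ∨ safe) = {m0, m2, m3, m4, m5, m6, m7}
EG ((req ∨ safe) ∨ safe): greatest fixpoint, start Z0 = {m0, m2, m3, m4, m5, m6, m7}, keep only states in Sat with some successor in Z. Z1 = {m0, m2, m3, m4, m5, m6}; Z2 = {m0, m3, m4, m5, m6}; Z3 = {m3, m4, m5, m6}; fixed.
Sat(EG ((req ∨ safe) ∨ safe)) = {m3, m4, m5, m6}
AG (EG ((req ∨ safe) ∨ safe)): greatest fixpoint, start Z0 = {m3, m4, m5, m6}, keep only states in Sat with every successor in Z. Already a fixed point.
Sat(AG (EG ((req ∨ safe) ∨ safe))) = {m3, m4, m5, m6}
m4 ∈ Sat(AG (EG ((req ∨ safe) ∨ safe))) = {m3, m4, m5, m6}, so the formula holds at m4.

Yes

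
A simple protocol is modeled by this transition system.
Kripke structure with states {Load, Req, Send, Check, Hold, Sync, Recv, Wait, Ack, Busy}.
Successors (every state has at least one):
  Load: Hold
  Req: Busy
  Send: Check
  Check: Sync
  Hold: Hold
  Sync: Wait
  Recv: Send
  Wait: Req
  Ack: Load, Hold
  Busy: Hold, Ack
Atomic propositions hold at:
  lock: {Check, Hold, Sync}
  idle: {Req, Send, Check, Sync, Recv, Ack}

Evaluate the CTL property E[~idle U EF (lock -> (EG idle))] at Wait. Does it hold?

Sat(~idle) = {Load, Hold, Wait, Busy}
EG idle: greatest fixpoint, start Z0 = {Req, Send, Check, Sync, Recv, Ack}, keep only states in Sat with some successor in Z. Z1 = {Send, Check, Recv}; Z2 = {Send, Recv}; Z3 = {Recv}; Z4 = ∅; fixed.
Sat(EG idle) = ∅
Sat(lock -> (EG idle)) = {Load, Req, Send, Recv, Wait, Ack, Busy}
EF (lock -> (EG idle)): least fixpoint, start Z0 = {Load, Req, Send, Recv, Wait, Ack, Busy}, add states with some successor in Z. Z1 = {Load, Req, Send, Sync, Recv, Wait, Ack, Busy}; Z2 = {Load, Req, Send, Check, Sync, Recv, Wait, Ack, Busy}; fixed.
Sat(EF (lock -> (EG idle))) = {Load, Req, Send, Check, Sync, Recv, Wait, Ack, Busy}
E[~idle U EF (lock -> (EG idle))]: least fixpoint, start Z0 = Sat(EF (lock -> (EG idle))) = {Load, Req, Send, Check, Sync, Recv, Wait, Ack, Busy}, add states in Sat(~idle) with some successor in Z. Already a fixed point.
Sat(E[~idle U EF (lock -> (EG idle))]) = {Load, Req, Send, Check, Sync, Recv, Wait, Ack, Busy}
Wait ∈ Sat(E[~idle U EF (lock -> (EG idle))]) = {Load, Req, Send, Check, Sync, Recv, Wait, Ack, Busy}, so the formula holds at Wait.

Yes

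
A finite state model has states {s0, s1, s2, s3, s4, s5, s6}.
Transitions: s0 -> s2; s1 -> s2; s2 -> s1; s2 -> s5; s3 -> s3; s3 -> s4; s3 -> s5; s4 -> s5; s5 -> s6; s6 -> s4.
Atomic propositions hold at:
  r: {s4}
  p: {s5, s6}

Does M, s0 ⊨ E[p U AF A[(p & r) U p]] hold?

Sat(p & r) = ∅
A[(p & r) U p]: least fixpoint, start Z0 = Sat(p) = {s5, s6}, add states in Sat(p & r) with every successor in Z. Already a fixed point.
Sat(A[(p & r) U p]) = {s5, s6}
AF A[(p & r) U p]: least fixpoint, start Z0 = {s5, s6}, add states with every successor in Z. Z1 = {s4, s5, s6}; fixed.
Sat(AF A[(p & r) U p]) = {s4, s5, s6}
E[p U AF A[(p & r) U p]]: least fixpoint, start Z0 = Sat(AF A[(p & r) U p]) = {s4, s5, s6}, add states in Sat(p) with some successor in Z. Already a fixed point.
Sat(E[p U AF A[(p & r) U p]]) = {s4, s5, s6}
s0 ∉ Sat(E[p U AF A[(p & r) U p]]) = {s4, s5, s6}, so the formula does not hold at s0.

No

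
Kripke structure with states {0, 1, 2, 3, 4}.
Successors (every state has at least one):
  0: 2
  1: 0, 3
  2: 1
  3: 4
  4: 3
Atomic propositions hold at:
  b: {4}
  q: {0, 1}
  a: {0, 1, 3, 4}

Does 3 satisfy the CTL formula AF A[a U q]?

A[a U q]: least fixpoint, start Z0 = Sat(q) = {0, 1}, add states in Sat(a) with every successor in Z. Already a fixed point.
Sat(A[a U q]) = {0, 1}
AF A[a U q]: least fixpoint, start Z0 = {0, 1}, add states with every successor in Z. Z1 = {0, 1, 2}; fixed.
Sat(AF A[a U q]) = {0, 1, 2}
3 ∉ Sat(AF A[a U q]) = {0, 1, 2}, so the formula does not hold at 3.

No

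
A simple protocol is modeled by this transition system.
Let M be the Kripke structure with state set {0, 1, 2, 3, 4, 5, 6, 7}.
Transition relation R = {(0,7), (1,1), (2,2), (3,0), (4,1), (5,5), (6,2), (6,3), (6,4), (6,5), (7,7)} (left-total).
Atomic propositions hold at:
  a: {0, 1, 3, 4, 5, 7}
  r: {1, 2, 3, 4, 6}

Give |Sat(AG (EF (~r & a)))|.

Sat(~r) = {0, 5, 7}
Sat(~r & a) = {0, 5, 7}
EF (~r & a): least fixpoint, start Z0 = {0, 5, 7}, add states with some successor in Z. Z1 = {0, 3, 5, 6, 7}; fixed.
Sat(EF (~r & a)) = {0, 3, 5, 6, 7}
AG (EF (~r & a)): greatest fixpoint, start Z0 = {0, 3, 5, 6, 7}, keep only states in Sat with every successor in Z. Z1 = {0, 3, 5, 7}; fixed.
Sat(AG (EF (~r & a))) = {0, 3, 5, 7}
|Sat(AG (EF (~r & a)))| = |{0, 3, 5, 7}| = 4.

4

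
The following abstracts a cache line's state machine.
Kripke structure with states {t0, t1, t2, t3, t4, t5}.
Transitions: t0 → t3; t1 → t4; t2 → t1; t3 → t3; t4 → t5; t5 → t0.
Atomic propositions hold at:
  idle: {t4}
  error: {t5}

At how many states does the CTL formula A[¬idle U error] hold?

1

Sat(¬idle) = {t0, t1, t2, t3, t5}
A[¬idle U error]: least fixpoint, start Z0 = Sat(error) = {t5}, add states in Sat(¬idle) with every successor in Z. Already a fixed point.
Sat(A[¬idle U error]) = {t5}
|Sat(A[¬idle U error])| = |{t5}| = 1.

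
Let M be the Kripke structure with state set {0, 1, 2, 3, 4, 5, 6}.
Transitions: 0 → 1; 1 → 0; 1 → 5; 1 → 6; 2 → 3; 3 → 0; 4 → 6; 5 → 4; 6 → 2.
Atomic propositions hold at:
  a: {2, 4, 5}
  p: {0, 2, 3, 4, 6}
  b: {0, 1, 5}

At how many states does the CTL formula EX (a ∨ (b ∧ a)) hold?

Sat(b ∧ a) = {5}
Sat(a ∨ (b ∧ a)) = {2, 4, 5}
Sat(EX (a ∨ (b ∧ a))) = {s : some successor in {2, 4, 5}} = {1, 5, 6}
|Sat(EX (a ∨ (b ∧ a)))| = |{1, 5, 6}| = 3.

3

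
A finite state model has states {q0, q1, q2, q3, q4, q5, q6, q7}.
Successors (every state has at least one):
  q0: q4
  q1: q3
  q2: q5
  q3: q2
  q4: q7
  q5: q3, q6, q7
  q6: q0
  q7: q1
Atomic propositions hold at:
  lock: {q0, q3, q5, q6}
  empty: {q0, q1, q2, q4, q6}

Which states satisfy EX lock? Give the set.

Sat(EX lock) = {s : some successor in {q0, q3, q5, q6}} = {q1, q2, q5, q6}

{q1, q2, q5, q6}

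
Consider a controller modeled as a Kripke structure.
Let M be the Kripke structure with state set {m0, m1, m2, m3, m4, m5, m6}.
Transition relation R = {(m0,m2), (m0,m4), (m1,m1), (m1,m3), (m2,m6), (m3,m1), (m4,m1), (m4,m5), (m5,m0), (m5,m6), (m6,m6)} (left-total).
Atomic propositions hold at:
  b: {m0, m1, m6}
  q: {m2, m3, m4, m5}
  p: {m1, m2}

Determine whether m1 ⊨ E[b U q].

Yes

E[b U q]: least fixpoint, start Z0 = Sat(q) = {m2, m3, m4, m5}, add states in Sat(b) with some successor in Z. Z1 = {m0, m1, m2, m3, m4, m5}; fixed.
Sat(E[b U q]) = {m0, m1, m2, m3, m4, m5}
m1 ∈ Sat(E[b U q]) = {m0, m1, m2, m3, m4, m5}, so the formula holds at m1.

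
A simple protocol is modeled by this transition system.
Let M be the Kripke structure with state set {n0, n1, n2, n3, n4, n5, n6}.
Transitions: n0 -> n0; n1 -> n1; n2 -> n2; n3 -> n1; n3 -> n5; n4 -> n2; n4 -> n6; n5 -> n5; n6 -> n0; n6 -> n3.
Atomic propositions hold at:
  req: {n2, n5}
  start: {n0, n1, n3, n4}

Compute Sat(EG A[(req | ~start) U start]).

{n0, n1, n3, n4, n6}

Sat(~start) = {n2, n5, n6}
Sat(req | ~start) = {n2, n5, n6}
A[(req | ~start) U start]: least fixpoint, start Z0 = Sat(start) = {n0, n1, n3, n4}, add states in Sat(req | ~start) with every successor in Z. Z1 = {n0, n1, n3, n4, n6}; fixed.
Sat(A[(req | ~start) U start]) = {n0, n1, n3, n4, n6}
EG A[(req | ~start) U start]: greatest fixpoint, start Z0 = {n0, n1, n3, n4, n6}, keep only states in Sat with some successor in Z. Already a fixed point.
Sat(EG A[(req | ~start) U start]) = {n0, n1, n3, n4, n6}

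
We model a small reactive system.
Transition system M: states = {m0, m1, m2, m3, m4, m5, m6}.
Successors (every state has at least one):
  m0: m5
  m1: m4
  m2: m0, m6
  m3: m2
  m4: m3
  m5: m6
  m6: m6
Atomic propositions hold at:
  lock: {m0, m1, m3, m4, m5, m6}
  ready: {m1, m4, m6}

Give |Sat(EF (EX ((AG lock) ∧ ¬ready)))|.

AG lock: greatest fixpoint, start Z0 = {m0, m1, m3, m4, m5, m6}, keep only states in Sat with every successor in Z. Z1 = {m0, m1, m4, m5, m6}; Z2 = {m0, m1, m5, m6}; Z3 = {m0, m5, m6}; fixed.
Sat(AG lock) = {m0, m5, m6}
Sat(¬ready) = {m0, m2, m3, m5}
Sat((AG lock) ∧ ¬ready) = {m0, m5}
Sat(EX ((AG lock) ∧ ¬ready)) = {s : some successor in {m0, m5}} = {m0, m2}
EF (EX ((AG lock) ∧ ¬ready)): least fixpoint, start Z0 = {m0, m2}, add states with some successor in Z. Z1 = {m0, m2, m3}; Z2 = {m0, m2, m3, m4}; Z3 = {m0, m1, m2, m3, m4}; fixed.
Sat(EF (EX ((AG lock) ∧ ¬ready))) = {m0, m1, m2, m3, m4}
|Sat(EF (EX ((AG lock) ∧ ¬ready)))| = |{m0, m1, m2, m3, m4}| = 5.

5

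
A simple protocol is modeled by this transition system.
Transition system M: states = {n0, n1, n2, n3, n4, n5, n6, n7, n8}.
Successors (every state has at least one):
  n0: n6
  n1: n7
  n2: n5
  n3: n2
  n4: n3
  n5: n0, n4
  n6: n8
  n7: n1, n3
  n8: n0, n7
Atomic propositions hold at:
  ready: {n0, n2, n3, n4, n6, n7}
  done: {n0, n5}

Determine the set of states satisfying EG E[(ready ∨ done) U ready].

Sat(ready ∨ done) = {n0, n2, n3, n4, n5, n6, n7}
E[(ready ∨ done) U ready]: least fixpoint, start Z0 = Sat(ready) = {n0, n2, n3, n4, n6, n7}, add states in Sat(ready ∨ done) with some successor in Z. Z1 = {n0, n2, n3, n4, n5, n6, n7}; fixed.
Sat(E[(ready ∨ done) U ready]) = {n0, n2, n3, n4, n5, n6, n7}
EG E[(ready ∨ done) U ready]: greatest fixpoint, start Z0 = {n0, n2, n3, n4, n5, n6, n7}, keep only states in Sat with some successor in Z. Z1 = {n0, n2, n3, n4, n5, n7}; Z2 = {n2, n3, n4, n5, n7}; fixed.
Sat(EG E[(ready ∨ done) U ready]) = {n2, n3, n4, n5, n7}

{n2, n3, n4, n5, n7}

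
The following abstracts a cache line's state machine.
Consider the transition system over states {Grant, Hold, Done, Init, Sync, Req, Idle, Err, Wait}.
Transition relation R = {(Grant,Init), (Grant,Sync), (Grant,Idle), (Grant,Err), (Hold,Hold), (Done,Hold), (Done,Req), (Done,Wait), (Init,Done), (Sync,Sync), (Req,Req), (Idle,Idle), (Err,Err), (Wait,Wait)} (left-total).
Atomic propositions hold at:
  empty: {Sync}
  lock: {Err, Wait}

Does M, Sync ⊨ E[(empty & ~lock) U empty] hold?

Yes

Sat(~lock) = {Grant, Hold, Done, Init, Sync, Req, Idle}
Sat(empty & ~lock) = {Sync}
E[(empty & ~lock) U empty]: least fixpoint, start Z0 = Sat(empty) = {Sync}, add states in Sat(empty & ~lock) with some successor in Z. Already a fixed point.
Sat(E[(empty & ~lock) U empty]) = {Sync}
Sync ∈ Sat(E[(empty & ~lock) U empty]) = {Sync}, so the formula holds at Sync.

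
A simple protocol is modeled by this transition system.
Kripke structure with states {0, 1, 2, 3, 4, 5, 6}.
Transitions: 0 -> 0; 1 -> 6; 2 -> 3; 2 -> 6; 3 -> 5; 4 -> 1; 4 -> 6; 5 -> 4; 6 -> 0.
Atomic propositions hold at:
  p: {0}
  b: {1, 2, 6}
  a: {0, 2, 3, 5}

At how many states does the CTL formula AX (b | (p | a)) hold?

6

Sat(p | a) = {0, 2, 3, 5}
Sat(b | (p | a)) = {0, 1, 2, 3, 5, 6}
Sat(AX (b | (p | a))) = {s : every successor in {0, 1, 2, 3, 5, 6}} = {0, 1, 2, 3, 4, 6}
|Sat(AX (b | (p | a)))| = |{0, 1, 2, 3, 4, 6}| = 6.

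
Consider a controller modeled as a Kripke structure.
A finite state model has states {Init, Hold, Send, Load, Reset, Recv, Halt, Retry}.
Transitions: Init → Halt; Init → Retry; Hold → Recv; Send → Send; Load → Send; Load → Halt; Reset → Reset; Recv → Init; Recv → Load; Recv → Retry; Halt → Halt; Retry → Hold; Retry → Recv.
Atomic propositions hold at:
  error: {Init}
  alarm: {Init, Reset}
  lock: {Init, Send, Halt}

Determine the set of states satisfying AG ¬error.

{Send, Load, Reset, Halt}

Sat(¬error) = {Hold, Send, Load, Reset, Recv, Halt, Retry}
AG ¬error: greatest fixpoint, start Z0 = {Hold, Send, Load, Reset, Recv, Halt, Retry}, keep only states in Sat with every successor in Z. Z1 = {Hold, Send, Load, Reset, Halt, Retry}; Z2 = {Send, Load, Reset, Halt}; fixed.
Sat(AG ¬error) = {Send, Load, Reset, Halt}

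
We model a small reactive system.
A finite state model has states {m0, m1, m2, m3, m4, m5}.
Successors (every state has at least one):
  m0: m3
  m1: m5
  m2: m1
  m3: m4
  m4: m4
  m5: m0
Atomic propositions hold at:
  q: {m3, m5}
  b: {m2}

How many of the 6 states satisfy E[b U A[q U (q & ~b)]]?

Sat(~b) = {m0, m1, m3, m4, m5}
Sat(q & ~b) = {m3, m5}
A[q U (q & ~b)]: least fixpoint, start Z0 = Sat((q & ~b)) = {m3, m5}, add states in Sat(q) with every successor in Z. Already a fixed point.
Sat(A[q U (q & ~b)]) = {m3, m5}
E[b U A[q U (q & ~b)]]: least fixpoint, start Z0 = Sat(A[q U (q & ~b)]) = {m3, m5}, add states in Sat(b) with some successor in Z. Already a fixed point.
Sat(E[b U A[q U (q & ~b)]]) = {m3, m5}
|Sat(E[b U A[q U (q & ~b)]])| = |{m3, m5}| = 2.

2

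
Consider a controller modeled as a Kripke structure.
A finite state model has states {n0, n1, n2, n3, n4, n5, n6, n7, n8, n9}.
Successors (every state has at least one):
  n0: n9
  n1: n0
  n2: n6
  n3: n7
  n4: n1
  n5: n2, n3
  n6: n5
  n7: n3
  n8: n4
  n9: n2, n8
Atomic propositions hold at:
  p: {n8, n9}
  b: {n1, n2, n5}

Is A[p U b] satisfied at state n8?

No

A[p U b]: least fixpoint, start Z0 = Sat(b) = {n1, n2, n5}, add states in Sat(p) with every successor in Z. Already a fixed point.
Sat(A[p U b]) = {n1, n2, n5}
n8 ∉ Sat(A[p U b]) = {n1, n2, n5}, so the formula does not hold at n8.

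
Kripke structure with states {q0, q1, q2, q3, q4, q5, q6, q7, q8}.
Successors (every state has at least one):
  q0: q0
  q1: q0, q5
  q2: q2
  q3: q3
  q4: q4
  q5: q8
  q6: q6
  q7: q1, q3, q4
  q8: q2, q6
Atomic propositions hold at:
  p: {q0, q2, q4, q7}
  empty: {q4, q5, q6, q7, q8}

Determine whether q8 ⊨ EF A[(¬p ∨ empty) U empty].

Sat(¬p) = {q1, q3, q5, q6, q8}
Sat(¬p ∨ empty) = {q1, q3, q4, q5, q6, q7, q8}
A[(¬p ∨ empty) U empty]: least fixpoint, start Z0 = Sat(empty) = {q4, q5, q6, q7, q8}, add states in Sat(¬p ∨ empty) with every successor in Z. Already a fixed point.
Sat(A[(¬p ∨ empty) U empty]) = {q4, q5, q6, q7, q8}
EF A[(¬p ∨ empty) U empty]: least fixpoint, start Z0 = {q4, q5, q6, q7, q8}, add states with some successor in Z. Z1 = {q1, q4, q5, q6, q7, q8}; fixed.
Sat(EF A[(¬p ∨ empty) U empty]) = {q1, q4, q5, q6, q7, q8}
q8 ∈ Sat(EF A[(¬p ∨ empty) U empty]) = {q1, q4, q5, q6, q7, q8}, so the formula holds at q8.

Yes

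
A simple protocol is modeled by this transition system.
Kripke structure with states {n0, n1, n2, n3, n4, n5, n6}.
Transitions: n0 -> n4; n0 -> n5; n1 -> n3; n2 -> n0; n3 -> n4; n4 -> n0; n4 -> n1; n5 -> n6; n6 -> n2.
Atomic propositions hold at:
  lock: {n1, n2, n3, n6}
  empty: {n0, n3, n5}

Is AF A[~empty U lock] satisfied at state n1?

Sat(~empty) = {n1, n2, n4, n6}
A[~empty U lock]: least fixpoint, start Z0 = Sat(lock) = {n1, n2, n3, n6}, add states in Sat(~empty) with every successor in Z. Already a fixed point.
Sat(A[~empty U lock]) = {n1, n2, n3, n6}
AF A[~empty U lock]: least fixpoint, start Z0 = {n1, n2, n3, n6}, add states with every successor in Z. Z1 = {n1, n2, n3, n5, n6}; fixed.
Sat(AF A[~empty U lock]) = {n1, n2, n3, n5, n6}
n1 ∈ Sat(AF A[~empty U lock]) = {n1, n2, n3, n5, n6}, so the formula holds at n1.

Yes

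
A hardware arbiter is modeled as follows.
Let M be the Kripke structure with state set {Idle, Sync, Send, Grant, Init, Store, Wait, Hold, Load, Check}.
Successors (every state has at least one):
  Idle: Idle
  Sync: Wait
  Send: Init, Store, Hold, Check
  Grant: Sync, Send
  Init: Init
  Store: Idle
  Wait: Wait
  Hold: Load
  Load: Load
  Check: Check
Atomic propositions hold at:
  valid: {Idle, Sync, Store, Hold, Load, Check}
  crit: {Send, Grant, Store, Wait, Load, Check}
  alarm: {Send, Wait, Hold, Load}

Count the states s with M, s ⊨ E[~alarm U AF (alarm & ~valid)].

4

Sat(~alarm) = {Idle, Sync, Grant, Init, Store, Check}
Sat(~valid) = {Send, Grant, Init, Wait}
Sat(alarm & ~valid) = {Send, Wait}
AF (alarm & ~valid): least fixpoint, start Z0 = {Send, Wait}, add states with every successor in Z. Z1 = {Sync, Send, Wait}; Z2 = {Sync, Send, Grant, Wait}; fixed.
Sat(AF (alarm & ~valid)) = {Sync, Send, Grant, Wait}
E[~alarm U AF (alarm & ~valid)]: least fixpoint, start Z0 = Sat(AF (alarm & ~valid)) = {Sync, Send, Grant, Wait}, add states in Sat(~alarm) with some successor in Z. Already a fixed point.
Sat(E[~alarm U AF (alarm & ~valid)]) = {Sync, Send, Grant, Wait}
|Sat(E[~alarm U AF (alarm & ~valid)])| = |{Sync, Send, Grant, Wait}| = 4.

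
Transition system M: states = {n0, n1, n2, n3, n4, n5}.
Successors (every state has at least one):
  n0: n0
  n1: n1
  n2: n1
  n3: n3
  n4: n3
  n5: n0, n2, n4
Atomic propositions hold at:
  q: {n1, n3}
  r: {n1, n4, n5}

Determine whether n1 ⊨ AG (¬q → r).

Yes

Sat(¬q) = {n0, n2, n4, n5}
Sat(¬q → r) = {n1, n3, n4, n5}
AG (¬q → r): greatest fixpoint, start Z0 = {n1, n3, n4, n5}, keep only states in Sat with every successor in Z. Z1 = {n1, n3, n4}; fixed.
Sat(AG (¬q → r)) = {n1, n3, n4}
n1 ∈ Sat(AG (¬q → r)) = {n1, n3, n4}, so the formula holds at n1.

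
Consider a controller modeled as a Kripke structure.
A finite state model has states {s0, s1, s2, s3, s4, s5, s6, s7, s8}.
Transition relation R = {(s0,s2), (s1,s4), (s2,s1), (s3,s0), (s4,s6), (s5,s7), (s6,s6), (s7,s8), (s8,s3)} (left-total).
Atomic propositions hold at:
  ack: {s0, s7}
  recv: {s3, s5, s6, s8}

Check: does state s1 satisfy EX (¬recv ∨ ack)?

Yes

Sat(¬recv) = {s0, s1, s2, s4, s7}
Sat(¬recv ∨ ack) = {s0, s1, s2, s4, s7}
Sat(EX (¬recv ∨ ack)) = {s : some successor in {s0, s1, s2, s4, s7}} = {s0, s1, s2, s3, s5}
s1 ∈ Sat(EX (¬recv ∨ ack)) = {s0, s1, s2, s3, s5}, so the formula holds at s1.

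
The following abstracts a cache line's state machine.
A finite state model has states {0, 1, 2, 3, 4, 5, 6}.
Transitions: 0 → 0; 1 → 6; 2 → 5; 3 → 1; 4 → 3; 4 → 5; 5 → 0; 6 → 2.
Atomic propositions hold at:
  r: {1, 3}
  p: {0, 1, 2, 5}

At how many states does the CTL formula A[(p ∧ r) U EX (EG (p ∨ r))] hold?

Sat(p ∧ r) = {1}
Sat(p ∨ r) = {0, 1, 2, 3, 5}
EG (p ∨ r): greatest fixpoint, start Z0 = {0, 1, 2, 3, 5}, keep only states in Sat with some successor in Z. Z1 = {0, 2, 3, 5}; Z2 = {0, 2, 5}; fixed.
Sat(EG (p ∨ r)) = {0, 2, 5}
Sat(EX (EG (p ∨ r))) = {s : some successor in {0, 2, 5}} = {0, 2, 4, 5, 6}
A[(p ∧ r) U EX (EG (p ∨ r))]: least fixpoint, start Z0 = Sat(EX (EG (p ∨ r))) = {0, 2, 4, 5, 6}, add states in Sat(p ∧ r) with every successor in Z. Z1 = {0, 1, 2, 4, 5, 6}; fixed.
Sat(A[(p ∧ r) U EX (EG (p ∨ r))]) = {0, 1, 2, 4, 5, 6}
|Sat(A[(p ∧ r) U EX (EG (p ∨ r))])| = |{0, 1, 2, 4, 5, 6}| = 6.

6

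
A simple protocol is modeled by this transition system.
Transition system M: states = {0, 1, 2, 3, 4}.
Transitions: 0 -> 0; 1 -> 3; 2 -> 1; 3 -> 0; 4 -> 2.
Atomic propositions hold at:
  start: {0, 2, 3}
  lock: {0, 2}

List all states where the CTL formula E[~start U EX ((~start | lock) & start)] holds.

Sat(~start) = {1, 4}
Sat(~start | lock) = {0, 1, 2, 4}
Sat((~start | lock) & start) = {0, 2}
Sat(EX ((~start | lock) & start)) = {s : some successor in {0, 2}} = {0, 3, 4}
E[~start U EX ((~start | lock) & start)]: least fixpoint, start Z0 = Sat(EX ((~start | lock) & start)) = {0, 3, 4}, add states in Sat(~start) with some successor in Z. Z1 = {0, 1, 3, 4}; fixed.
Sat(E[~start U EX ((~start | lock) & start)]) = {0, 1, 3, 4}

{0, 1, 3, 4}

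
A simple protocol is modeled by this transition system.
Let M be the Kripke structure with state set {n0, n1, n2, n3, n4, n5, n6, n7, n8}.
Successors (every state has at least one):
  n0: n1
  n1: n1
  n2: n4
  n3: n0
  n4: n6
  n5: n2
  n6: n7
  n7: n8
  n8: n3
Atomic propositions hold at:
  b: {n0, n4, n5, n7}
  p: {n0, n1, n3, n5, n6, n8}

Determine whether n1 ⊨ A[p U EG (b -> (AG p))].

Yes

AG p: greatest fixpoint, start Z0 = {n0, n1, n3, n5, n6, n8}, keep only states in Sat with every successor in Z. Z1 = {n0, n1, n3, n8}; fixed.
Sat(AG p) = {n0, n1, n3, n8}
Sat(b -> (AG p)) = {n0, n1, n2, n3, n6, n8}
EG (b -> (AG p)): greatest fixpoint, start Z0 = {n0, n1, n2, n3, n6, n8}, keep only states in Sat with some successor in Z. Z1 = {n0, n1, n3, n8}; fixed.
Sat(EG (b -> (AG p))) = {n0, n1, n3, n8}
A[p U EG (b -> (AG p))]: least fixpoint, start Z0 = Sat(EG (b -> (AG p))) = {n0, n1, n3, n8}, add states in Sat(p) with every successor in Z. Already a fixed point.
Sat(A[p U EG (b -> (AG p))]) = {n0, n1, n3, n8}
n1 ∈ Sat(A[p U EG (b -> (AG p))]) = {n0, n1, n3, n8}, so the formula holds at n1.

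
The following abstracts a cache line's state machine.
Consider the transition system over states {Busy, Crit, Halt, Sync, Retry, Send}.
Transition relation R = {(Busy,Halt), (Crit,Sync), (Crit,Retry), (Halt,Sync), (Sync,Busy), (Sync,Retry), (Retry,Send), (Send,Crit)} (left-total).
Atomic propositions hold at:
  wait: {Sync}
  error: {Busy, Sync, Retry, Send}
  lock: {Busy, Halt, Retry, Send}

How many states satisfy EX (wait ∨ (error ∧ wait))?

2

Sat(error ∧ wait) = {Sync}
Sat(wait ∨ (error ∧ wait)) = {Sync}
Sat(EX (wait ∨ (error ∧ wait))) = {s : some successor in {Sync}} = {Crit, Halt}
|Sat(EX (wait ∨ (error ∧ wait)))| = |{Crit, Halt}| = 2.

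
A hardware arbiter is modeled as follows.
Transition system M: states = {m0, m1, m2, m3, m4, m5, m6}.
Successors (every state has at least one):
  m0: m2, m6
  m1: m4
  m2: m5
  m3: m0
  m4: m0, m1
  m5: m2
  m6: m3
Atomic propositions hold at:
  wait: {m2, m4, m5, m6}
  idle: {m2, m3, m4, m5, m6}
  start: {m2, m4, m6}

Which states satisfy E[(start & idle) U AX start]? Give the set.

Sat(start & idle) = {m2, m4, m6}
Sat(AX start) = {s : every successor in {m2, m4, m6}} = {m0, m1, m5}
E[(start & idle) U AX start]: least fixpoint, start Z0 = Sat(AX start) = {m0, m1, m5}, add states in Sat(start & idle) with some successor in Z. Z1 = {m0, m1, m2, m4, m5}; fixed.
Sat(E[(start & idle) U AX start]) = {m0, m1, m2, m4, m5}

{m0, m1, m2, m4, m5}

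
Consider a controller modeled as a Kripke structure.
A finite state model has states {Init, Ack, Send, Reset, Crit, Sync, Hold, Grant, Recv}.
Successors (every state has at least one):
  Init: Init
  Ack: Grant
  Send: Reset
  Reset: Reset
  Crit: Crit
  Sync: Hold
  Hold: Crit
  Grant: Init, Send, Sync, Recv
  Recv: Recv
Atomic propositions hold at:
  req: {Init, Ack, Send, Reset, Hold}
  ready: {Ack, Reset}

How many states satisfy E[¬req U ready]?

Sat(¬req) = {Crit, Sync, Grant, Recv}
E[¬req U ready]: least fixpoint, start Z0 = Sat(ready) = {Ack, Reset}, add states in Sat(¬req) with some successor in Z. Already a fixed point.
Sat(E[¬req U ready]) = {Ack, Reset}
|Sat(E[¬req U ready])| = |{Ack, Reset}| = 2.

2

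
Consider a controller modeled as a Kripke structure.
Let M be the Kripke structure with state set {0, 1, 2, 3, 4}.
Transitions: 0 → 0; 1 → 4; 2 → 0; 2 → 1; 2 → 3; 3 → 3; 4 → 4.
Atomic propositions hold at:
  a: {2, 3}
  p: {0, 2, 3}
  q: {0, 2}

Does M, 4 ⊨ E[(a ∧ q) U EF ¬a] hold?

Yes

Sat(a ∧ q) = {2}
Sat(¬a) = {0, 1, 4}
EF ¬a: least fixpoint, start Z0 = {0, 1, 4}, add states with some successor in Z. Z1 = {0, 1, 2, 4}; fixed.
Sat(EF ¬a) = {0, 1, 2, 4}
E[(a ∧ q) U EF ¬a]: least fixpoint, start Z0 = Sat(EF ¬a) = {0, 1, 2, 4}, add states in Sat(a ∧ q) with some successor in Z. Already a fixed point.
Sat(E[(a ∧ q) U EF ¬a]) = {0, 1, 2, 4}
4 ∈ Sat(E[(a ∧ q) U EF ¬a]) = {0, 1, 2, 4}, so the formula holds at 4.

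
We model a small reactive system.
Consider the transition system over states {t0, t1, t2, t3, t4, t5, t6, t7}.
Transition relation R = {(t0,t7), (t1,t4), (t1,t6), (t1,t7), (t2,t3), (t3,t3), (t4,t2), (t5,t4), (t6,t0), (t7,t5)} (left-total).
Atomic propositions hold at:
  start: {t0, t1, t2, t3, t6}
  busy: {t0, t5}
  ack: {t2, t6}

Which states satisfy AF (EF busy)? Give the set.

EF busy: least fixpoint, start Z0 = {t0, t5}, add states with some successor in Z. Z1 = {t0, t5, t6, t7}; Z2 = {t0, t1, t5, t6, t7}; fixed.
Sat(EF busy) = {t0, t1, t5, t6, t7}
AF (EF busy): least fixpoint, start Z0 = {t0, t1, t5, t6, t7}, add states with every successor in Z. Already a fixed point.
Sat(AF (EF busy)) = {t0, t1, t5, t6, t7}

{t0, t1, t5, t6, t7}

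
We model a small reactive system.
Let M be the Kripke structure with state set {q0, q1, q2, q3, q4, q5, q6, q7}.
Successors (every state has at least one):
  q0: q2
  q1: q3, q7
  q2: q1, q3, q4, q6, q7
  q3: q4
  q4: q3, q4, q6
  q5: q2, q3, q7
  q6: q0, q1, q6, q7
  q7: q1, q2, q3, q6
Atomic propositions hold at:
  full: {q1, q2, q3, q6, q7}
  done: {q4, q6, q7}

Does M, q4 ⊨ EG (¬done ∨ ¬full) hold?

Yes

Sat(¬done) = {q0, q1, q2, q3, q5}
Sat(¬full) = {q0, q4, q5}
Sat(¬done ∨ ¬full) = {q0, q1, q2, q3, q4, q5}
EG (¬done ∨ ¬full): greatest fixpoint, start Z0 = {q0, q1, q2, q3, q4, q5}, keep only states in Sat with some successor in Z. Already a fixed point.
Sat(EG (¬done ∨ ¬full)) = {q0, q1, q2, q3, q4, q5}
q4 ∈ Sat(EG (¬done ∨ ¬full)) = {q0, q1, q2, q3, q4, q5}, so the formula holds at q4.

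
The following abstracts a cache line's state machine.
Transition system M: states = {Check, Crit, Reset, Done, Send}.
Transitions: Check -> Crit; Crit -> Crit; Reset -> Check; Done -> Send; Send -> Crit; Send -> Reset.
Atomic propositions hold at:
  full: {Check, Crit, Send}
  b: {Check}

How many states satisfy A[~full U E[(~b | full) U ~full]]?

3

Sat(~full) = {Reset, Done}
Sat(~b) = {Crit, Reset, Done, Send}
Sat(~b | full) = {Check, Crit, Reset, Done, Send}
E[(~b | full) U ~full]: least fixpoint, start Z0 = Sat(~full) = {Reset, Done}, add states in Sat(~b | full) with some successor in Z. Z1 = {Reset, Done, Send}; fixed.
Sat(E[(~b | full) U ~full]) = {Reset, Done, Send}
A[~full U E[(~b | full) U ~full]]: least fixpoint, start Z0 = Sat(E[(~b | full) U ~full]) = {Reset, Done, Send}, add states in Sat(~full) with every successor in Z. Already a fixed point.
Sat(A[~full U E[(~b | full) U ~full]]) = {Reset, Done, Send}
|Sat(A[~full U E[(~b | full) U ~full]])| = |{Reset, Done, Send}| = 3.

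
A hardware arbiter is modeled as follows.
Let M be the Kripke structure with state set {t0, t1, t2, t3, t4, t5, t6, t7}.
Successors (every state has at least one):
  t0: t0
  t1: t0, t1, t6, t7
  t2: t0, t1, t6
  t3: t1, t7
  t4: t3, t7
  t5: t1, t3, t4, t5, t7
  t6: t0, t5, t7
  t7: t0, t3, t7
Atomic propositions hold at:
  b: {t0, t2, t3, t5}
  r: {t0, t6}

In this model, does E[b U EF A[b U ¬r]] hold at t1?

Sat(¬r) = {t1, t2, t3, t4, t5, t7}
A[b U ¬r]: least fixpoint, start Z0 = Sat(¬r) = {t1, t2, t3, t4, t5, t7}, add states in Sat(b) with every successor in Z. Already a fixed point.
Sat(A[b U ¬r]) = {t1, t2, t3, t4, t5, t7}
EF A[b U ¬r]: least fixpoint, start Z0 = {t1, t2, t3, t4, t5, t7}, add states with some successor in Z. Z1 = {t1, t2, t3, t4, t5, t6, t7}; fixed.
Sat(EF A[b U ¬r]) = {t1, t2, t3, t4, t5, t6, t7}
E[b U EF A[b U ¬r]]: least fixpoint, start Z0 = Sat(EF A[b U ¬r]) = {t1, t2, t3, t4, t5, t6, t7}, add states in Sat(b) with some successor in Z. Already a fixed point.
Sat(E[b U EF A[b U ¬r]]) = {t1, t2, t3, t4, t5, t6, t7}
t1 ∈ Sat(E[b U EF A[b U ¬r]]) = {t1, t2, t3, t4, t5, t6, t7}, so the formula holds at t1.

Yes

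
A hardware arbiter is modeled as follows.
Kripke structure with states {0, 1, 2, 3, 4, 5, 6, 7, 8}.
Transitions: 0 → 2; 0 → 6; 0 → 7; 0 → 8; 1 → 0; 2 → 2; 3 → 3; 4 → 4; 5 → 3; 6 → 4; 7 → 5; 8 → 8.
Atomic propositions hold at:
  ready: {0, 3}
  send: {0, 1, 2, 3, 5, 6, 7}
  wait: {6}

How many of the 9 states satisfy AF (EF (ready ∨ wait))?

6

Sat(ready ∨ wait) = {0, 3, 6}
EF (ready ∨ wait): least fixpoint, start Z0 = {0, 3, 6}, add states with some successor in Z. Z1 = {0, 1, 3, 5, 6}; Z2 = {0, 1, 3, 5, 6, 7}; fixed.
Sat(EF (ready ∨ wait)) = {0, 1, 3, 5, 6, 7}
AF (EF (ready ∨ wait)): least fixpoint, start Z0 = {0, 1, 3, 5, 6, 7}, add states with every successor in Z. Already a fixed point.
Sat(AF (EF (ready ∨ wait))) = {0, 1, 3, 5, 6, 7}
|Sat(AF (EF (ready ∨ wait)))| = |{0, 1, 3, 5, 6, 7}| = 6.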